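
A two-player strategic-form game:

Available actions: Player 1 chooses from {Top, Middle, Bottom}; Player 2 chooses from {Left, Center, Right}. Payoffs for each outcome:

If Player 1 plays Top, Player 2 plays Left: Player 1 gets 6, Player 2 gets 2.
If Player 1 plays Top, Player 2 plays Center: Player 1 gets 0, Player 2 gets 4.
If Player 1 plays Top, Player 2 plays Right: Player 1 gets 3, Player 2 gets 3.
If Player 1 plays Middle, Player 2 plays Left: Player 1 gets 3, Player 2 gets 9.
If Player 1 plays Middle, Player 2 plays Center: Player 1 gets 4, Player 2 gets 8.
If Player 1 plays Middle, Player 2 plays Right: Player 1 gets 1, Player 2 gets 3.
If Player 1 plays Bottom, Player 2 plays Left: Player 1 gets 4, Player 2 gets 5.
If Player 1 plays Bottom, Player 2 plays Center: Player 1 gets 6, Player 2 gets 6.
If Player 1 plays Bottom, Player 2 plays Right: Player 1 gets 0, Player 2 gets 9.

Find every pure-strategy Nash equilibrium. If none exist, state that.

For each player, find the best response to each opponent profile; mutual best responses are the pure NE.
Player 1 against Left: payoffs 6, 3, 4 → best response Top.
Player 1 against Center: payoffs 0, 4, 6 → best response Bottom.
Player 1 against Right: payoffs 3, 1, 0 → best response Top.
Player 2 against Top: payoffs 2, 4, 3 → best response Center.
Player 2 against Middle: payoffs 9, 8, 3 → best response Left.
Player 2 against Bottom: payoffs 5, 6, 9 → best response Right.
No profile is a mutual best response for all players.

This game has no pure Nash equilibrium.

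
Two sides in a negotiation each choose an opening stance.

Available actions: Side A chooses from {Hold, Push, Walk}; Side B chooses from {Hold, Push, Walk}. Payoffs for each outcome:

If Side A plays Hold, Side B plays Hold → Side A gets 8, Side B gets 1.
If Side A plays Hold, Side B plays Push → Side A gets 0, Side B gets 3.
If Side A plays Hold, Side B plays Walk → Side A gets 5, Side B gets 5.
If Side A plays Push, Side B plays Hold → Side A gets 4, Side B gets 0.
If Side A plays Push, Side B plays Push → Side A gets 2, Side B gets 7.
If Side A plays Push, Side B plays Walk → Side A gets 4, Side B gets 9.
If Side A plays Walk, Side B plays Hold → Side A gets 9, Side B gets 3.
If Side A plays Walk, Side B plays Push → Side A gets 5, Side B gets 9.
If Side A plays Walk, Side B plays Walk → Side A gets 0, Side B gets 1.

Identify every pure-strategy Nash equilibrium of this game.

(Hold, Hold): Side A can switch to Walk (8 → 9). Not NE.
(Hold, Push): Side A can switch to Push (0 → 2). Not NE.
(Hold, Walk): Side A gets 5, best alternative 4; Side B gets 5, best alternative 3. No profitable deviation — NE.
(Push, Hold): Side A can switch to Hold (4 → 8). Not NE.
(Push, Push): Side A can switch to Walk (2 → 5). Not NE.
(Push, Walk): Side A can switch to Hold (4 → 5). Not NE.
(Walk, Hold): Side B can switch to Push (3 → 9). Not NE.
(Walk, Push): Side A gets 5, best alternative 2; Side B gets 9, best alternative 3. No profitable deviation — NE.
(Walk, Walk): Side A can switch to Hold (0 → 5). Not NE.

(Hold, Walk) and (Walk, Push)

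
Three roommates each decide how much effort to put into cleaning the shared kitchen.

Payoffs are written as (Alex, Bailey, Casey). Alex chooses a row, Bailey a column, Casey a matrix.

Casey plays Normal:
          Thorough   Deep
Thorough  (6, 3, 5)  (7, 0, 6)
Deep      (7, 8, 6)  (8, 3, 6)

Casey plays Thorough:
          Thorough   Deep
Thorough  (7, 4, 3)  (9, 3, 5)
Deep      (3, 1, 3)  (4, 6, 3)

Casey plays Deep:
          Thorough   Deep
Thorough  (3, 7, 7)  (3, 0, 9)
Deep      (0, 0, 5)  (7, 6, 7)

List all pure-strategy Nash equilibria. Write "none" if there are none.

Alex against (Thorough, Normal): payoffs 6, 7 → best response Deep.
Alex against (Thorough, Thorough): payoffs 7, 3 → best response Thorough.
Alex against (Thorough, Deep): payoffs 3, 0 → best response Thorough.
Alex against (Deep, Normal): payoffs 7, 8 → best response Deep.
Alex against (Deep, Thorough): payoffs 9, 4 → best response Thorough.
Alex against (Deep, Deep): payoffs 3, 7 → best response Deep.
Bailey against (Thorough, Normal): payoffs 3, 0 → best response Thorough.
Bailey against (Thorough, Thorough): payoffs 4, 3 → best response Thorough.
Bailey against (Thorough, Deep): payoffs 7, 0 → best response Thorough.
Bailey against (Deep, Normal): payoffs 8, 3 → best response Thorough.
Bailey against (Deep, Thorough): payoffs 1, 6 → best response Deep.
Bailey against (Deep, Deep): payoffs 0, 6 → best response Deep.
Casey against (Thorough, Thorough): payoffs 5, 3, 7 → best response Deep.
Casey against (Thorough, Deep): payoffs 6, 5, 9 → best response Deep.
Casey against (Deep, Thorough): payoffs 6, 3, 5 → best response Normal.
Casey against (Deep, Deep): payoffs 6, 3, 7 → best response Deep.
Mutual best responses: (Thorough, Thorough, Deep); (Deep, Thorough, Normal); (Deep, Deep, Deep).

Pure-strategy Nash equilibria: (Thorough, Thorough, Deep); (Deep, Thorough, Normal); (Deep, Deep, Deep)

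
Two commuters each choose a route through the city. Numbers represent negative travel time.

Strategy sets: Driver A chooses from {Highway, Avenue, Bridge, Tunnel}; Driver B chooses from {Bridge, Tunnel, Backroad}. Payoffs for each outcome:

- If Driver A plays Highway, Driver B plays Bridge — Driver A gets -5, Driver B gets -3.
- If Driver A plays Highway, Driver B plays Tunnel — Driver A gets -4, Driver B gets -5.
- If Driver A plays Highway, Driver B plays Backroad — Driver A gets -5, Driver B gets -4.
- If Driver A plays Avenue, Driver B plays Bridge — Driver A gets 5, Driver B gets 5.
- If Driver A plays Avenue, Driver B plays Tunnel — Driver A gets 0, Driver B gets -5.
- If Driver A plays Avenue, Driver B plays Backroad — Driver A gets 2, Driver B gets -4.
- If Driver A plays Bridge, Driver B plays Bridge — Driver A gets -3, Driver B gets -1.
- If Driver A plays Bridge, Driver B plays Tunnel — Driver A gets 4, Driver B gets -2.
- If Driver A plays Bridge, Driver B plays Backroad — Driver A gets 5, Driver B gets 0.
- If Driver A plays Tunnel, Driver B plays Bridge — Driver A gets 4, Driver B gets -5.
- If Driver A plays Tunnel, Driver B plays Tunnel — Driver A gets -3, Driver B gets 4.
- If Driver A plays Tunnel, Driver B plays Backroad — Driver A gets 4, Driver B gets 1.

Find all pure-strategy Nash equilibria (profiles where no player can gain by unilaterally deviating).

(Highway, Bridge): Driver A can switch to Avenue (-5 → 5). Not NE.
(Highway, Tunnel): Driver A can switch to Avenue (-4 → 0). Not NE.
(Highway, Backroad): Driver A can switch to Avenue (-5 → 2). Not NE.
(Avenue, Bridge): Driver A gets 5, best alternative 4; Driver B gets 5, best alternative -4. No profitable deviation — NE.
(Avenue, Tunnel): Driver A can switch to Bridge (0 → 4). Not NE.
(Avenue, Backroad): Driver A can switch to Bridge (2 → 5). Not NE.
(Bridge, Bridge): Driver A can switch to Avenue (-3 → 5). Not NE.
(Bridge, Tunnel): Driver B can switch to Bridge (-2 → -1). Not NE.
(Bridge, Backroad): Driver A gets 5, best alternative 4; Driver B gets 0, best alternative -1. No profitable deviation — NE.
(Tunnel, Bridge): Driver A can switch to Avenue (4 → 5). Not NE.
(Tunnel, Tunnel): Driver A can switch to Avenue (-3 → 0). Not NE.
(Tunnel, Backroad): Driver A can switch to Bridge (4 → 5). Not NE.

Pure-strategy Nash equilibria: (Avenue, Bridge) and (Bridge, Backroad)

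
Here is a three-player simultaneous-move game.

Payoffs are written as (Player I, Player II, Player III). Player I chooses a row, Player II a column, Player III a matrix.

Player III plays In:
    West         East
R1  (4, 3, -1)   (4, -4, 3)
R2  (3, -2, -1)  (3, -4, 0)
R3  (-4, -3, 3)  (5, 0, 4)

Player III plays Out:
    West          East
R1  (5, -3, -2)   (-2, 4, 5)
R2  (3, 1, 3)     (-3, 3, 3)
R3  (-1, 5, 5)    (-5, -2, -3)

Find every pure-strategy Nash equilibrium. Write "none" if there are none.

(R1, West, In) and (R1, East, Out) and (R3, East, In)

Player I against (West, In): payoffs 4, 3, -4 → best response R1.
Player I against (West, Out): payoffs 5, 3, -1 → best response R1.
Player I against (East, In): payoffs 4, 3, 5 → best response R3.
Player I against (East, Out): payoffs -2, -3, -5 → best response R1.
Player II against (R1, In): payoffs 3, -4 → best response West.
Player II against (R1, Out): payoffs -3, 4 → best response East.
Player II against (R2, In): payoffs -2, -4 → best response West.
Player II against (R2, Out): payoffs 1, 3 → best response East.
Player II against (R3, In): payoffs -3, 0 → best response East.
Player II against (R3, Out): payoffs 5, -2 → best response West.
Player III against (R1, West): payoffs -1, -2 → best response In.
Player III against (R1, East): payoffs 3, 5 → best response Out.
Player III against (R2, West): payoffs -1, 3 → best response Out.
Player III against (R2, East): payoffs 0, 3 → best response Out.
Player III against (R3, West): payoffs 3, 5 → best response Out.
Player III against (R3, East): payoffs 4, -3 → best response In.
Mutual best responses: (R1, West, In); (R1, East, Out); (R3, East, In).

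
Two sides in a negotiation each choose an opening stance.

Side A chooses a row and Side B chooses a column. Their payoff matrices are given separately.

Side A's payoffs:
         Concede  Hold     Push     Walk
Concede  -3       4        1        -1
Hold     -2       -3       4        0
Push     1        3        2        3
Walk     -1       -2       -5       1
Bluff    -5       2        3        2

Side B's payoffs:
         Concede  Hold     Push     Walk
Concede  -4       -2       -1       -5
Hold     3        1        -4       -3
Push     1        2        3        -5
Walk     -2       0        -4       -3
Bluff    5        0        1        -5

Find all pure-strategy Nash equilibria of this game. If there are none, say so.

none

Check each profile: it is a Nash equilibrium iff no player can strictly gain by switching unilaterally.
(Concede, Concede): Side A can switch to Hold (-3 → -2). Not NE.
(Concede, Hold): Side B can switch to Push (-2 → -1). Not NE.
(Concede, Push): Side A can switch to Hold (1 → 4). Not NE.
(Concede, Walk): Side A can switch to Hold (-1 → 0). Not NE.
(Hold, Concede): Side A can switch to Push (-2 → 1). Not NE.
(Hold, Hold): Side A can switch to Concede (-3 → 4). Not NE.
(The remaining 14 profiles each have a profitable deviation by the same check.)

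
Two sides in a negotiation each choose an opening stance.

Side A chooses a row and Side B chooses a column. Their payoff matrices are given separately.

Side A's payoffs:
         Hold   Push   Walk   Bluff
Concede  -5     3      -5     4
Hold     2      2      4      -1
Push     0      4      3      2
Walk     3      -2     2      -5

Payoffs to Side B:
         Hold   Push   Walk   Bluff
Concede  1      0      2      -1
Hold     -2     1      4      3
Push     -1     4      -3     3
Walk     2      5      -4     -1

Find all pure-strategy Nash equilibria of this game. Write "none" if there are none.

Pure-strategy Nash equilibria: (Hold, Walk), (Push, Push)

Side A against Hold: payoffs -5, 2, 0, 3 → best response Walk.
Side A against Push: payoffs 3, 2, 4, -2 → best response Push.
Side A against Walk: payoffs -5, 4, 3, 2 → best response Hold.
Side A against Bluff: payoffs 4, -1, 2, -5 → best response Concede.
Side B against Concede: payoffs 1, 0, 2, -1 → best response Walk.
Side B against Hold: payoffs -2, 1, 4, 3 → best response Walk.
Side B against Push: payoffs -1, 4, -3, 3 → best response Push.
Side B against Walk: payoffs 2, 5, -4, -1 → best response Push.
Mutual best responses: (Hold, Walk); (Push, Push).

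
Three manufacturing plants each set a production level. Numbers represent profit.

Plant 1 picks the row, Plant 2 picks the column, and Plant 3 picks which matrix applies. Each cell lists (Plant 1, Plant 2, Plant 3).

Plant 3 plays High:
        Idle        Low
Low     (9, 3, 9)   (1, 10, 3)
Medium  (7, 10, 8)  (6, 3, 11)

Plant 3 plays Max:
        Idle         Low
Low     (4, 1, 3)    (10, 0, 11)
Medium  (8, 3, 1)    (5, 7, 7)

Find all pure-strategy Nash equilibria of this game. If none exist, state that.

(Low, Idle, High): Plant 2 can switch to Low (3 → 10). Not NE.
(Low, Idle, Max): Plant 1 can switch to Medium (4 → 8). Not NE.
(Low, Low, High): Plant 1 can switch to Medium (1 → 6). Not NE.
(Low, Low, Max): Plant 2 can switch to Idle (0 → 1). Not NE.
(Medium, Idle, High): Plant 1 can switch to Low (7 → 9). Not NE.
(Medium, Idle, Max): Plant 2 can switch to Low (3 → 7). Not NE.
(Medium, Low, High): Plant 2 can switch to Idle (3 → 10). Not NE.
(Medium, Low, Max): Plant 1 can switch to Low (5 → 10). Not NE.

There is no pure-strategy Nash equilibrium.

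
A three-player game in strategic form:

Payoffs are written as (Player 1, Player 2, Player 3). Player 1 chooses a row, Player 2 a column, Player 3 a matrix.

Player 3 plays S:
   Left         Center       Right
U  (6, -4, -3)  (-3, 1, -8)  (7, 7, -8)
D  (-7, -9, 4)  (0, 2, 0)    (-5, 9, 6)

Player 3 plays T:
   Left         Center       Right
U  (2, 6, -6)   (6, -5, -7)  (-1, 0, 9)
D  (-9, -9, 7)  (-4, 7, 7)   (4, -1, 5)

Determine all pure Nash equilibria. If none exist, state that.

Player 1 against (Left, S): payoffs 6, -7 → best response U.
Player 1 against (Left, T): payoffs 2, -9 → best response U.
Player 1 against (Center, S): payoffs -3, 0 → best response D.
Player 1 against (Center, T): payoffs 6, -4 → best response U.
Player 1 against (Right, S): payoffs 7, -5 → best response U.
Player 1 against (Right, T): payoffs -1, 4 → best response D.
Player 2 against (U, S): payoffs -4, 1, 7 → best response Right.
Player 2 against (U, T): payoffs 6, -5, 0 → best response Left.
Player 2 against (D, S): payoffs -9, 2, 9 → best response Right.
Player 2 against (D, T): payoffs -9, 7, -1 → best response Center.
Player 3 against (U, Left): payoffs -3, -6 → best response S.
Player 3 against (U, Center): payoffs -8, -7 → best response T.
Player 3 against (U, Right): payoffs -8, 9 → best response T.
Player 3 against (D, Left): payoffs 4, 7 → best response T.
Player 3 against (D, Center): payoffs 0, 7 → best response T.
Player 3 against (D, Right): payoffs 6, 5 → best response S.
No profile is a mutual best response for all players.

No pure-strategy Nash equilibrium.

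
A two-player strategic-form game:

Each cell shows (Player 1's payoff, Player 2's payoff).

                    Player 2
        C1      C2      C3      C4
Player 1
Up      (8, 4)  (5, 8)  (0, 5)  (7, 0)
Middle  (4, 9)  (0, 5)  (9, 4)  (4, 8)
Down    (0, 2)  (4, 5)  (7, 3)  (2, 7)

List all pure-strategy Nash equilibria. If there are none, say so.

Pure NE: (Up, C2)

For each player, find the best response to each opponent profile; mutual best responses are the pure NE.
Player 1 against C1: payoffs 8, 4, 0 → best response Up.
Player 1 against C2: payoffs 5, 0, 4 → best response Up.
Player 1 against C3: payoffs 0, 9, 7 → best response Middle.
Player 1 against C4: payoffs 7, 4, 2 → best response Up.
Player 2 against Up: payoffs 4, 8, 5, 0 → best response C2.
Player 2 against Middle: payoffs 9, 5, 4, 8 → best response C1.
Player 2 against Down: payoffs 2, 5, 3, 7 → best response C4.
Mutual best responses: (Up, C2).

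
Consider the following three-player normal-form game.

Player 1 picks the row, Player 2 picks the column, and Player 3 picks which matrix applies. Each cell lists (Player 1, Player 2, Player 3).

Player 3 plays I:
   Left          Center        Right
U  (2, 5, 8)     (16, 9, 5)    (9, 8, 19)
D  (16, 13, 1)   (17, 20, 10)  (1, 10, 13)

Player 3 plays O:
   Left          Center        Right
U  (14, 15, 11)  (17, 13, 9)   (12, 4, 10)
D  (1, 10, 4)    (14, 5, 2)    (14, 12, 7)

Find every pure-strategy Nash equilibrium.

The pure Nash equilibria are (U, Left, O) and (D, Center, I).

(U, Left, I): Player 1 can switch to D (2 → 16). Not NE.
(U, Left, O): Player 1 gets 14, best alternative 1; Player 2 gets 15, best alternative 13; Player 3 gets 11, best alternative 8. No profitable deviation — NE.
(U, Center, I): Player 1 can switch to D (16 → 17). Not NE.
(U, Center, O): Player 2 can switch to Left (13 → 15). Not NE.
(U, Right, I): Player 2 can switch to Center (8 → 9). Not NE.
(U, Right, O): Player 1 can switch to D (12 → 14). Not NE.
(D, Left, I): Player 2 can switch to Center (13 → 20). Not NE.
(D, Center, I): Player 1 gets 17, best alternative 16; Player 2 gets 20, best alternative 13; Player 3 gets 10, best alternative 2. No profitable deviation — NE.
(The remaining 4 profiles each have a profitable deviation by the same check.)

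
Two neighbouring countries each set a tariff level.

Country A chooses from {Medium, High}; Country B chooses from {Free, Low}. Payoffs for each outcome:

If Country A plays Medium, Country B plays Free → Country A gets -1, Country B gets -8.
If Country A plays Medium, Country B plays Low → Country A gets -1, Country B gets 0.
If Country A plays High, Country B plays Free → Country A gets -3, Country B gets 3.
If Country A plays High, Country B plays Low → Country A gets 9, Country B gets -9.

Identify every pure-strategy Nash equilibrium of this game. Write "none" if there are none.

Country A against Free: payoffs -1, -3 → best response Medium.
Country A against Low: payoffs -1, 9 → best response High.
Country B against Medium: payoffs -8, 0 → best response Low.
Country B against High: payoffs 3, -9 → best response Free.
No profile is a mutual best response for all players.

No pure-strategy Nash equilibrium.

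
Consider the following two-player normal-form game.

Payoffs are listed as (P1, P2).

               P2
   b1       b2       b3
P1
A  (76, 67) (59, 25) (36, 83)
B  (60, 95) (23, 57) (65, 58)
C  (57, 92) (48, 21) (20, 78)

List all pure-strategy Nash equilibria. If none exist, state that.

For each player, find the best response to each opponent profile; mutual best responses are the pure NE.
P1 against b1: payoffs 76, 60, 57 → best response A.
P1 against b2: payoffs 59, 23, 48 → best response A.
P1 against b3: payoffs 36, 65, 20 → best response B.
P2 against A: payoffs 67, 25, 83 → best response b3.
P2 against B: payoffs 95, 57, 58 → best response b1.
P2 against C: payoffs 92, 21, 78 → best response b1.
No profile is a mutual best response for all players.

This game has no pure Nash equilibrium.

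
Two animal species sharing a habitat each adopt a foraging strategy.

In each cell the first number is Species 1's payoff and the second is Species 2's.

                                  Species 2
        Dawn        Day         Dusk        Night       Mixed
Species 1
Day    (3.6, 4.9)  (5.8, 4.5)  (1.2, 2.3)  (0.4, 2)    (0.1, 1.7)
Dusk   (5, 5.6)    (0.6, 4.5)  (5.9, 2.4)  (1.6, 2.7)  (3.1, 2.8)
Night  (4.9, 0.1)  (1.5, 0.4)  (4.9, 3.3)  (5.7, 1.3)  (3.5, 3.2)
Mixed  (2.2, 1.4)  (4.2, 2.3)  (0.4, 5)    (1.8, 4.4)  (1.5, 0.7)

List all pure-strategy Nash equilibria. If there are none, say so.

Species 1 against Dawn: payoffs 3.6, 5, 4.9, 2.2 → best response Dusk.
Species 1 against Day: payoffs 5.8, 0.6, 1.5, 4.2 → best response Day.
Species 1 against Dusk: payoffs 1.2, 5.9, 4.9, 0.4 → best response Dusk.
Species 1 against Night: payoffs 0.4, 1.6, 5.7, 1.8 → best response Night.
Species 1 against Mixed: payoffs 0.1, 3.1, 3.5, 1.5 → best response Night.
Species 2 against Day: payoffs 4.9, 4.5, 2.3, 2, 1.7 → best response Dawn.
Species 2 against Dusk: payoffs 5.6, 4.5, 2.4, 2.7, 2.8 → best response Dawn.
Species 2 against Night: payoffs 0.1, 0.4, 3.3, 1.3, 3.2 → best response Dusk.
Species 2 against Mixed: payoffs 1.4, 2.3, 5, 4.4, 0.7 → best response Dusk.
Mutual best responses: (Dusk, Dawn).

Pure NE: (Dusk, Dawn)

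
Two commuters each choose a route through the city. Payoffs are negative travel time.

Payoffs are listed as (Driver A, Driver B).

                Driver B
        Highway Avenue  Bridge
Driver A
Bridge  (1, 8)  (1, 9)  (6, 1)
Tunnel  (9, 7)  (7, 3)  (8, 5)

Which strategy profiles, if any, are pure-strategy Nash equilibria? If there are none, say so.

Pure NE: (Tunnel, Highway)

Check each profile: it is a Nash equilibrium iff no player can strictly gain by switching unilaterally.
(Bridge, Highway): Driver A can switch to Tunnel (1 → 9). Not NE.
(Bridge, Avenue): Driver A can switch to Tunnel (1 → 7). Not NE.
(Bridge, Bridge): Driver A can switch to Tunnel (6 → 8). Not NE.
(Tunnel, Highway): Driver A gets 9, best alternative 1; Driver B gets 7, best alternative 5. No profitable deviation — NE.
(Tunnel, Avenue): Driver B can switch to Highway (3 → 7). Not NE.
(Tunnel, Bridge): Driver B can switch to Highway (5 → 7). Not NE.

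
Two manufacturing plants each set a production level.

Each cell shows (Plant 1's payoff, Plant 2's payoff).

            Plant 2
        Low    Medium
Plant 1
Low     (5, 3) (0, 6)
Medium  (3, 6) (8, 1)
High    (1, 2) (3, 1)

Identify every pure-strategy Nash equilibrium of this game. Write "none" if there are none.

No pure-strategy Nash equilibrium.

Plant 1 against Low: payoffs 5, 3, 1 → best response Low.
Plant 1 against Medium: payoffs 0, 8, 3 → best response Medium.
Plant 2 against Low: payoffs 3, 6 → best response Medium.
Plant 2 against Medium: payoffs 6, 1 → best response Low.
Plant 2 against High: payoffs 2, 1 → best response Low.
No profile is a mutual best response for all players.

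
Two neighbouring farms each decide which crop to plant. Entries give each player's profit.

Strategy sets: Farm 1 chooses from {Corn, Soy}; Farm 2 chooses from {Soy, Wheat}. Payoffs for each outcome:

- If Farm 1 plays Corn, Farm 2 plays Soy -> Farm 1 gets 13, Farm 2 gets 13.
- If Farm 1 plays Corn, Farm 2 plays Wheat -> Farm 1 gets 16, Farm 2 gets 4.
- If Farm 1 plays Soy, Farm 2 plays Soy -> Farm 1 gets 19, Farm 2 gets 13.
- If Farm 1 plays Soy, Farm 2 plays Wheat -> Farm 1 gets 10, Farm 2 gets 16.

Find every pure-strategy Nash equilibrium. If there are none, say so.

(Corn, Soy): Farm 1 can switch to Soy (13 → 19). Not NE.
(Corn, Wheat): Farm 2 can switch to Soy (4 → 13). Not NE.
(Soy, Soy): Farm 2 can switch to Wheat (13 → 16). Not NE.
(Soy, Wheat): Farm 1 can switch to Corn (10 → 16). Not NE.

No pure-strategy Nash equilibrium.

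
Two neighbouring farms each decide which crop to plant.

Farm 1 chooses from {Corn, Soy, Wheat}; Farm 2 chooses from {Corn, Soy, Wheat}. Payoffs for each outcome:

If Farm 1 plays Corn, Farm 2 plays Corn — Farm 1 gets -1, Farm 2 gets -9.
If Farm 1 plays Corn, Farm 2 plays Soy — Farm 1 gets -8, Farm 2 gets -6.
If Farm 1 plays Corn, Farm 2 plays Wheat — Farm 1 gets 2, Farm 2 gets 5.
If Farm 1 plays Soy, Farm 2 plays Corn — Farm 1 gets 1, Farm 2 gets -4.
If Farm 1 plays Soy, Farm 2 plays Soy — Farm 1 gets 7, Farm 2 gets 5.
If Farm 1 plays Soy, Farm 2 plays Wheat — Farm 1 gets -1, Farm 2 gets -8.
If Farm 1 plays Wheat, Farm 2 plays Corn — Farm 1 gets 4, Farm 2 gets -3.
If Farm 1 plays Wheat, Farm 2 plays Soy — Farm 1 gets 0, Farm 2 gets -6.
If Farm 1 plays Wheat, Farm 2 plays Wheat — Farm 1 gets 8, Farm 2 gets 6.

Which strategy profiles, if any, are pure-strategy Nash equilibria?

For each player, find the best response to each opponent profile; mutual best responses are the pure NE.
Farm 1 against Corn: payoffs -1, 1, 4 → best response Wheat.
Farm 1 against Soy: payoffs -8, 7, 0 → best response Soy.
Farm 1 against Wheat: payoffs 2, -1, 8 → best response Wheat.
Farm 2 against Corn: payoffs -9, -6, 5 → best response Wheat.
Farm 2 against Soy: payoffs -4, 5, -8 → best response Soy.
Farm 2 against Wheat: payoffs -3, -6, 6 → best response Wheat.
Mutual best responses: (Soy, Soy); (Wheat, Wheat).

Pure-strategy Nash equilibria: (Soy, Soy), (Wheat, Wheat)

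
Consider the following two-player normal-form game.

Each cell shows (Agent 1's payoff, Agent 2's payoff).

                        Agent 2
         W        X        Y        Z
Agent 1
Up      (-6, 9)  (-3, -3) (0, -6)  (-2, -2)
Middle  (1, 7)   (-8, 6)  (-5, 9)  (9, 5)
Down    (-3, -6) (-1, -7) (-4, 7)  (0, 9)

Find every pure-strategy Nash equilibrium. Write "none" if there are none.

No pure-strategy Nash equilibrium.

Agent 1 against W: payoffs -6, 1, -3 → best response Middle.
Agent 1 against X: payoffs -3, -8, -1 → best response Down.
Agent 1 against Y: payoffs 0, -5, -4 → best response Up.
Agent 1 against Z: payoffs -2, 9, 0 → best response Middle.
Agent 2 against Up: payoffs 9, -3, -6, -2 → best response W.
Agent 2 against Middle: payoffs 7, 6, 9, 5 → best response Y.
Agent 2 against Down: payoffs -6, -7, 7, 9 → best response Z.
No profile is a mutual best response for all players.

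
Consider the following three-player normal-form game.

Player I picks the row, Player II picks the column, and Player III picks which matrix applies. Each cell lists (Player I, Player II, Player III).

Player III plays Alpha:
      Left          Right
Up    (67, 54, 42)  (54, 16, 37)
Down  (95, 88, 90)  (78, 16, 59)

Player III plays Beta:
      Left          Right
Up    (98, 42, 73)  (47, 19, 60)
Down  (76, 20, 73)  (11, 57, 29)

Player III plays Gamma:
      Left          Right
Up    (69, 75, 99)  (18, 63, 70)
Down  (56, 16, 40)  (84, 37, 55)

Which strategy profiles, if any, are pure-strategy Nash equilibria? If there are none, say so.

The pure Nash equilibria are (Up, Left, Gamma) and (Down, Left, Alpha).

Player I against (Left, Alpha): payoffs 67, 95 → best response Down.
Player I against (Left, Beta): payoffs 98, 76 → best response Up.
Player I against (Left, Gamma): payoffs 69, 56 → best response Up.
Player I against (Right, Alpha): payoffs 54, 78 → best response Down.
Player I against (Right, Beta): payoffs 47, 11 → best response Up.
Player I against (Right, Gamma): payoffs 18, 84 → best response Down.
Player II against (Up, Alpha): payoffs 54, 16 → best response Left.
Player II against (Up, Beta): payoffs 42, 19 → best response Left.
Player II against (Up, Gamma): payoffs 75, 63 → best response Left.
Player II against (Down, Alpha): payoffs 88, 16 → best response Left.
Player II against (Down, Beta): payoffs 20, 57 → best response Right.
Player II against (Down, Gamma): payoffs 16, 37 → best response Right.
Player III against (Up, Left): payoffs 42, 73, 99 → best response Gamma.
Player III against (Up, Right): payoffs 37, 60, 70 → best response Gamma.
Player III against (Down, Left): payoffs 90, 73, 40 → best response Alpha.
Player III against (Down, Right): payoffs 59, 29, 55 → best response Alpha.
Mutual best responses: (Up, Left, Gamma); (Down, Left, Alpha).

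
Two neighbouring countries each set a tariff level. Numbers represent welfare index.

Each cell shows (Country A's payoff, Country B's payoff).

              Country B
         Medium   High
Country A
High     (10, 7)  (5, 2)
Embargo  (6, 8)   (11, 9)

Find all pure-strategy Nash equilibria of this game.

Country A against Medium: payoffs 10, 6 → best response High.
Country A against High: payoffs 5, 11 → best response Embargo.
Country B against High: payoffs 7, 2 → best response Medium.
Country B against Embargo: payoffs 8, 9 → best response High.
Mutual best responses: (High, Medium); (Embargo, High).

Pure-strategy Nash equilibria: (High, Medium); (Embargo, High)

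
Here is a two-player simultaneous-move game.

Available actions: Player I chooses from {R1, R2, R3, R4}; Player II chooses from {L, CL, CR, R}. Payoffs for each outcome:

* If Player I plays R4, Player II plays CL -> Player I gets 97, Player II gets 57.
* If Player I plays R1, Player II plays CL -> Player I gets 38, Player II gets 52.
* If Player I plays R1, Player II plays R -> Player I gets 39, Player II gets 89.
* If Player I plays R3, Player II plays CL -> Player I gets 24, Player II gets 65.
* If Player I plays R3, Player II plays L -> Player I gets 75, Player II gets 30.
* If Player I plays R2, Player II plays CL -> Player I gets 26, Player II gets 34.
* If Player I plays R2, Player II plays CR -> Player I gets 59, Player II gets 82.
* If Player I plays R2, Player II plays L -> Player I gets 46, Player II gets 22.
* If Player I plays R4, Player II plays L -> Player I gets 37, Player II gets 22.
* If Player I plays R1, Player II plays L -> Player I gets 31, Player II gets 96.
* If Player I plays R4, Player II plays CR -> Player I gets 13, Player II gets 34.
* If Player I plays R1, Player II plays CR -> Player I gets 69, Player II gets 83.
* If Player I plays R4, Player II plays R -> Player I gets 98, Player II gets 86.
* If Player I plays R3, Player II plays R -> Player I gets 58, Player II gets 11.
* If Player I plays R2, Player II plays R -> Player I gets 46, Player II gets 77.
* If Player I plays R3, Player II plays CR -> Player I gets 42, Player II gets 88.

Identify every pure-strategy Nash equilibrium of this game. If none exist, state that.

Player I against L: payoffs 31, 46, 75, 37 → best response R3.
Player I against CL: payoffs 38, 26, 24, 97 → best response R4.
Player I against CR: payoffs 69, 59, 42, 13 → best response R1.
Player I against R: payoffs 39, 46, 58, 98 → best response R4.
Player II against R1: payoffs 96, 52, 83, 89 → best response L.
Player II against R2: payoffs 22, 34, 82, 77 → best response CR.
Player II against R3: payoffs 30, 65, 88, 11 → best response CR.
Player II against R4: payoffs 22, 57, 34, 86 → best response R.
Mutual best responses: (R4, R).

(R4, R)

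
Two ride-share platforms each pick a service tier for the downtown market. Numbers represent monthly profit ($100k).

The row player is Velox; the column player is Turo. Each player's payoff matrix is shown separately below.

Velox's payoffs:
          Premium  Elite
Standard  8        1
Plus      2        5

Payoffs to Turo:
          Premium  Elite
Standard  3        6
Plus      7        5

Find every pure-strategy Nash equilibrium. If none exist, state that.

No pure-strategy Nash equilibrium.

Velox against Premium: payoffs 8, 2 → best response Standard.
Velox against Elite: payoffs 1, 5 → best response Plus.
Turo against Standard: payoffs 3, 6 → best response Elite.
Turo against Plus: payoffs 7, 5 → best response Premium.
No profile is a mutual best response for all players.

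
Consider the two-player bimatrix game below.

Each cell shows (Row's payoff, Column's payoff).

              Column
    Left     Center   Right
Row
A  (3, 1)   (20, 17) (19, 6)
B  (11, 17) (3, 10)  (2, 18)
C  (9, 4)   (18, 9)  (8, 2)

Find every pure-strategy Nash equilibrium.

(A, Left): Row can switch to B (3 → 11). Not NE.
(A, Center): Row gets 20, best alternative 18; Column gets 17, best alternative 6. No profitable deviation — NE.
(A, Right): Column can switch to Center (6 → 17). Not NE.
(B, Left): Column can switch to Right (17 → 18). Not NE.
(B, Center): Row can switch to A (3 → 20). Not NE.
(B, Right): Row can switch to A (2 → 19). Not NE.
(C, Left): Row can switch to B (9 → 11). Not NE.
(The remaining 2 profiles each have a profitable deviation by the same check.)

(A, Center)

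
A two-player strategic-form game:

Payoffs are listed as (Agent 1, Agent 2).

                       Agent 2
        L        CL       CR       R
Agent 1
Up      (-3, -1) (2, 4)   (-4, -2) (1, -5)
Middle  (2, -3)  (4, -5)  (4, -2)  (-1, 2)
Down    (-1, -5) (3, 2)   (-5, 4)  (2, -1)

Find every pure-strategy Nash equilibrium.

(Up, L): Agent 1 can switch to Middle (-3 → 2). Not NE.
(Up, CL): Agent 1 can switch to Middle (2 → 4). Not NE.
(Up, CR): Agent 1 can switch to Middle (-4 → 4). Not NE.
(Up, R): Agent 1 can switch to Down (1 → 2). Not NE.
(Middle, L): Agent 2 can switch to CR (-3 → -2). Not NE.
(Middle, CL): Agent 2 can switch to L (-5 → -3). Not NE.
(Middle, CR): Agent 2 can switch to R (-2 → 2). Not NE.
(Middle, R): Agent 1 can switch to Up (-1 → 1). Not NE.
(The remaining 4 profiles each have a profitable deviation by the same check.)

No pure-strategy Nash equilibrium.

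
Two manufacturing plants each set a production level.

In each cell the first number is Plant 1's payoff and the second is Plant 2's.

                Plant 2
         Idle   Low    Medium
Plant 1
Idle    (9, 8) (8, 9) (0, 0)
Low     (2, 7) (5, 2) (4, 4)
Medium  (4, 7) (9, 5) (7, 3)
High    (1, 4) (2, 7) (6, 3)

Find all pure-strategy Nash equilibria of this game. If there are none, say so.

This game has no pure Nash equilibrium.

(Idle, Idle): Plant 2 can switch to Low (8 → 9). Not NE.
(Idle, Low): Plant 1 can switch to Medium (8 → 9). Not NE.
(Idle, Medium): Plant 1 can switch to Low (0 → 4). Not NE.
(Low, Idle): Plant 1 can switch to Idle (2 → 9). Not NE.
(Low, Low): Plant 1 can switch to Idle (5 → 8). Not NE.
(Low, Medium): Plant 1 can switch to Medium (4 → 7). Not NE.
(Medium, Idle): Plant 1 can switch to Idle (4 → 9). Not NE.
(Medium, Low): Plant 2 can switch to Idle (5 → 7). Not NE.
(Medium, Medium): Plant 2 can switch to Idle (3 → 7). Not NE.
(High, Idle): Plant 1 can switch to Idle (1 → 9). Not NE.
(High, Low): Plant 1 can switch to Idle (2 → 8). Not NE.
(High, Medium): Plant 1 can switch to Medium (6 → 7). Not NE.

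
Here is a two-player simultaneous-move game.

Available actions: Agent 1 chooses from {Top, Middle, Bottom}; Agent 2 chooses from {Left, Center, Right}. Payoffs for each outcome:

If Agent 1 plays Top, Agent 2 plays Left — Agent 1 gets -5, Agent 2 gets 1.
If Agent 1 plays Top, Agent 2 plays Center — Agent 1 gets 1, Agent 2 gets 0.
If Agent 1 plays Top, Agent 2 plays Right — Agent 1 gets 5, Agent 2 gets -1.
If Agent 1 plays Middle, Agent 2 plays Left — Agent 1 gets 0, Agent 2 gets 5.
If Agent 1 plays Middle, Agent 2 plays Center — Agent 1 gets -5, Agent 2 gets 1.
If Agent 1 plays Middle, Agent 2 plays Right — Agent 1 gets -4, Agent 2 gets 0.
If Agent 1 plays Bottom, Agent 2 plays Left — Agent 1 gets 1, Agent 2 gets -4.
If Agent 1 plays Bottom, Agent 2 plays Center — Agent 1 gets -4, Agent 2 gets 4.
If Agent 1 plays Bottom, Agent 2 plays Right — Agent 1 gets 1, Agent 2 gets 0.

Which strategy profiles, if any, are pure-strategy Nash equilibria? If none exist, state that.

Check each profile: it is a Nash equilibrium iff no player can strictly gain by switching unilaterally.
(Top, Left): Agent 1 can switch to Middle (-5 → 0). Not NE.
(Top, Center): Agent 2 can switch to Left (0 → 1). Not NE.
(Top, Right): Agent 2 can switch to Left (-1 → 1). Not NE.
(Middle, Left): Agent 1 can switch to Bottom (0 → 1). Not NE.
(Middle, Center): Agent 1 can switch to Top (-5 → 1). Not NE.
(Middle, Right): Agent 1 can switch to Top (-4 → 5). Not NE.
(The remaining 3 profiles each have a profitable deviation by the same check.)

none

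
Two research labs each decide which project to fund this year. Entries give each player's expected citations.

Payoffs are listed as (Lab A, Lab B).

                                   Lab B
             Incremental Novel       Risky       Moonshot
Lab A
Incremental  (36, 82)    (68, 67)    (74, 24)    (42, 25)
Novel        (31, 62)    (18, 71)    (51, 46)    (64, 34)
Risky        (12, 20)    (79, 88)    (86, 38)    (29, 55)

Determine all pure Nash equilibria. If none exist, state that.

For each strategy profile, look for a profitable unilateral deviation.
(Incremental, Incremental): Lab A gets 36, best alternative 31; Lab B gets 82, best alternative 67. No profitable deviation — NE.
(Incremental, Novel): Lab A can switch to Risky (68 → 79). Not NE.
(Incremental, Risky): Lab A can switch to Risky (74 → 86). Not NE.
(Incremental, Moonshot): Lab A can switch to Novel (42 → 64). Not NE.
(Novel, Incremental): Lab A can switch to Incremental (31 → 36). Not NE.
(Novel, Novel): Lab A can switch to Incremental (18 → 68). Not NE.
(Novel, Risky): Lab A can switch to Incremental (51 → 74). Not NE.
(Novel, Moonshot): Lab B can switch to Incremental (34 → 62). Not NE.
(Risky, Incremental): Lab A can switch to Incremental (12 → 36). Not NE.
(Risky, Novel): Lab A gets 79, best alternative 68; Lab B gets 88, best alternative 55. No profitable deviation — NE.
(Risky, Risky): Lab B can switch to Novel (38 → 88). Not NE.
(Risky, Moonshot): Lab A can switch to Incremental (29 → 42). Not NE.

Pure-strategy Nash equilibria: (Incremental, Incremental); (Risky, Novel)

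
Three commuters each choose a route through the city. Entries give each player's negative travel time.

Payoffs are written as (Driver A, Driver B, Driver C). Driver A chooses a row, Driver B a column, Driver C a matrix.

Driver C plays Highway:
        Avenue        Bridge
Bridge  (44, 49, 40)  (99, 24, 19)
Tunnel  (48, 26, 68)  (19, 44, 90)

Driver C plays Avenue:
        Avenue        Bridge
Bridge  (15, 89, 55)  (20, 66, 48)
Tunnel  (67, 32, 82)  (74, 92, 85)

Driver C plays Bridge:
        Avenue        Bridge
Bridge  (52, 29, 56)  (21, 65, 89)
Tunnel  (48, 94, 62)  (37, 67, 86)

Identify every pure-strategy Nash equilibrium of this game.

No pure-strategy Nash equilibrium.

Mark each player's best response to every combination of opponents' strategies; a profile where every player is best-responding is a pure Nash equilibrium.
Driver A against (Avenue, Highway): payoffs 44, 48 → best response Tunnel.
Driver A against (Avenue, Avenue): payoffs 15, 67 → best response Tunnel.
Driver A against (Avenue, Bridge): payoffs 52, 48 → best response Bridge.
Driver A against (Bridge, Highway): payoffs 99, 19 → best response Bridge.
Driver A against (Bridge, Avenue): payoffs 20, 74 → best response Tunnel.
Driver A against (Bridge, Bridge): payoffs 21, 37 → best response Tunnel.
Driver B against (Bridge, Highway): payoffs 49, 24 → best response Avenue.
Driver B against (Bridge, Avenue): payoffs 89, 66 → best response Avenue.
Driver B against (Bridge, Bridge): payoffs 29, 65 → best response Bridge.
Driver B against (Tunnel, Highway): payoffs 26, 44 → best response Bridge.
Driver B against (Tunnel, Avenue): payoffs 32, 92 → best response Bridge.
Driver B against (Tunnel, Bridge): payoffs 94, 67 → best response Avenue.
Driver C against (Bridge, Avenue): payoffs 40, 55, 56 → best response Bridge.
Driver C against (Bridge, Bridge): payoffs 19, 48, 89 → best response Bridge.
Driver C against (Tunnel, Avenue): payoffs 68, 82, 62 → best response Avenue.
Driver C against (Tunnel, Bridge): payoffs 90, 85, 86 → best response Highway.
No profile is a mutual best response for all players.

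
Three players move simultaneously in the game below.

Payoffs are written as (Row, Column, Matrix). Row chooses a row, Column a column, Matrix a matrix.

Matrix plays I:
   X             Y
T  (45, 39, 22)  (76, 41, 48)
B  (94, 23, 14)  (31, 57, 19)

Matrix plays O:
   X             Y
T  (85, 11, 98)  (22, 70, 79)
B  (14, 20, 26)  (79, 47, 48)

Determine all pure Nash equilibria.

Row against (X, I): payoffs 45, 94 → best response B.
Row against (X, O): payoffs 85, 14 → best response T.
Row against (Y, I): payoffs 76, 31 → best response T.
Row against (Y, O): payoffs 22, 79 → best response B.
Column against (T, I): payoffs 39, 41 → best response Y.
Column against (T, O): payoffs 11, 70 → best response Y.
Column against (B, I): payoffs 23, 57 → best response Y.
Column against (B, O): payoffs 20, 47 → best response Y.
Matrix against (T, X): payoffs 22, 98 → best response O.
Matrix against (T, Y): payoffs 48, 79 → best response O.
Matrix against (B, X): payoffs 14, 26 → best response O.
Matrix against (B, Y): payoffs 19, 48 → best response O.
Mutual best responses: (B, Y, O).

The unique pure-strategy Nash equilibrium is (B, Y, O).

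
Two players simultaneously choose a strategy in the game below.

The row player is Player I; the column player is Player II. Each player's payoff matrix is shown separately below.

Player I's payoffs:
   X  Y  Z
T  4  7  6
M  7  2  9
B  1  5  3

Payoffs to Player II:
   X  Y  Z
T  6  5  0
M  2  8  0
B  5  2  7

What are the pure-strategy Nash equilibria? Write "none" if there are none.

Mark each player's best response to every combination of opponents' strategies; a profile where every player is best-responding is a pure Nash equilibrium.
Player I against X: payoffs 4, 7, 1 → best response M.
Player I against Y: payoffs 7, 2, 5 → best response T.
Player I against Z: payoffs 6, 9, 3 → best response M.
Player II against T: payoffs 6, 5, 0 → best response X.
Player II against M: payoffs 2, 8, 0 → best response Y.
Player II against B: payoffs 5, 2, 7 → best response Z.
No profile is a mutual best response for all players.

none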